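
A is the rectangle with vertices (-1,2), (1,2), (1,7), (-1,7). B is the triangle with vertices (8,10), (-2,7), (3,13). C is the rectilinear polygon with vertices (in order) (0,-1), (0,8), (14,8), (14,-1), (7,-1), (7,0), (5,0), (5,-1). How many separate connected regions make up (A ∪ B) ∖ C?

(A ∪ B) ∖ C splits into 2 disjoint pieces (area 5, area 22.2333).

2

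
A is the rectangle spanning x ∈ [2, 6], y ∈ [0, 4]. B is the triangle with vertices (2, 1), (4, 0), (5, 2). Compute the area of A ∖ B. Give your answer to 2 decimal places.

|A| = 16, |A∩B| = 2.5.
|A ∖ B| = |A| − |A∩B| = 16 − 2.5 = 13.50.

13.50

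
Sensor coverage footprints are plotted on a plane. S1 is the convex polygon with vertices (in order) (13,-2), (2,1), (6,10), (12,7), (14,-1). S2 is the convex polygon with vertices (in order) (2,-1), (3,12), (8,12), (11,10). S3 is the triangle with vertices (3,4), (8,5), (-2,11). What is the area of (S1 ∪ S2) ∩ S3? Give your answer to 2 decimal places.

The region (S1 ∪ S2) ∩ S3 is the polygon with vertices (2.706,8.177), (8,5), (3,4), (2.444,4.778).
By the shoelace formula its area is 11.63.

11.63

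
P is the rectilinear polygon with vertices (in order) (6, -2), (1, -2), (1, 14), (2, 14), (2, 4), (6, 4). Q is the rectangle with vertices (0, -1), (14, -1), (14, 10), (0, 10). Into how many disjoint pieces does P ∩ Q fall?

P ∩ Q is a single connected region.

1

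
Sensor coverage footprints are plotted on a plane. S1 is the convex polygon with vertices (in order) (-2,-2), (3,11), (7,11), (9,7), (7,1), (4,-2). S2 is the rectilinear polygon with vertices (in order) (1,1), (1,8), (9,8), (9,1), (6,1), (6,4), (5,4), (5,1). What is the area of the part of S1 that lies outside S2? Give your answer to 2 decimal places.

|S1| = 90, |S1∩S2| = 45.8192.
|S1 ∖ S2| = |S1| − |S1∩S2| = 90 − 45.8192 = 44.18.

44.18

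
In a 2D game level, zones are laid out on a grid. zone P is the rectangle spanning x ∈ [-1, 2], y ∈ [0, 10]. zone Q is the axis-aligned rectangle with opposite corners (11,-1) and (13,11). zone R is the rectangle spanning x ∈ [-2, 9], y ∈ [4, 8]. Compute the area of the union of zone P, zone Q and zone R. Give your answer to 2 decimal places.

By inclusion–exclusion:
Individual areas: |zone P| = 30, |zone Q| = 24, |zone R| = 44.
|zone P∩zone Q| = 0 (no overlap).
|zone P∩zone R|: x∈[-1,2], y∈[4,8] → 3·4 = 12.
|zone Q∩zone R| = 0 (no overlap).
|zone P∩zone Q∩zone R| = 0.
|zone P ∪ zone Q ∪ zone R| = 98 − 12 + 0 = 86.00.

86.00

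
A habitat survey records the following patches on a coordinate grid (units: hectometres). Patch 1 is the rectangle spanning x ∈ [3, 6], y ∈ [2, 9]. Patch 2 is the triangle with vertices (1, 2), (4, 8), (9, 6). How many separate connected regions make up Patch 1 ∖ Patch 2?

2

Patch 1 ∖ Patch 2 splits into 2 disjoint pieces (area 5.25, area 4.8).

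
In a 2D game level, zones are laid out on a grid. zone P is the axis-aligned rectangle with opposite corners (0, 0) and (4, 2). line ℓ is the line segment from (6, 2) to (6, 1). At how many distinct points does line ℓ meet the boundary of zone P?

0

The segment lies entirely outside zone P and never meets its boundary.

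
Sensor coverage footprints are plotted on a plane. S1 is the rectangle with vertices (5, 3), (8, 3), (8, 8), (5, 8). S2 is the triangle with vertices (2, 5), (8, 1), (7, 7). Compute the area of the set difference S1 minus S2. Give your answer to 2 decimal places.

6.47

|S1| = 15, |S1∩S2| = 8.5333.
|S1 ∖ S2| = |S1| − |S1∩S2| = 15 − 8.5333 = 6.47.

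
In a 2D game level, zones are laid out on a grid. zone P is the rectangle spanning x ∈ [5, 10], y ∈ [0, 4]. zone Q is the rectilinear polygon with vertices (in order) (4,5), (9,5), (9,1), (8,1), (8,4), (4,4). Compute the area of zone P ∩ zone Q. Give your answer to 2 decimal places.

3.00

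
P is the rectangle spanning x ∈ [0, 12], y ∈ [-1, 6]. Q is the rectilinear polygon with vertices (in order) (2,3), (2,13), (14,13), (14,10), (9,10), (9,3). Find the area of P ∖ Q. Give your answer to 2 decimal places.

63.00

|P| = 84, |P∩Q| = 21.
|P ∖ Q| = |P| − |P∩Q| = 84 − 21 = 63.00.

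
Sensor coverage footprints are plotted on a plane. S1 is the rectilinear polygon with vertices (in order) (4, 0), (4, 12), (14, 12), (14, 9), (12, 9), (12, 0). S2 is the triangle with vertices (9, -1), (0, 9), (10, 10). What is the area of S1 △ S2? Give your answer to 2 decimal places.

67.87

|S1| = 102, |S2| = 54.5, |S1∩S2| = 44.3157.
|S1 △ S2| = |S1| + |S2| − 2·|S1∩S2| = 102 + 54.5 − 88.6313 = 67.87.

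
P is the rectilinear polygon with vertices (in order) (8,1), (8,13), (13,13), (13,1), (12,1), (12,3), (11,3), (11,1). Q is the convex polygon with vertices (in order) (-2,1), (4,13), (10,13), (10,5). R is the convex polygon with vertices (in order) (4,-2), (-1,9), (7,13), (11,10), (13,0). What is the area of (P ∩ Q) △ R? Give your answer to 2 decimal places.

|P ∩ Q| = 16.6667.
|(P ∩ Q) ∩ R| = 13.6667.
|(P ∩ Q) △ R| = 16.6667 + 135.5 − 27.3333 = 124.83.

124.83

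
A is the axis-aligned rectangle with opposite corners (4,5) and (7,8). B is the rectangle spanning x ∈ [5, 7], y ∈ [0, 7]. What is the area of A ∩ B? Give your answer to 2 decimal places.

|A∩B|: x∈[5,7], y∈[5,7] → 2·2 = 4.

4.00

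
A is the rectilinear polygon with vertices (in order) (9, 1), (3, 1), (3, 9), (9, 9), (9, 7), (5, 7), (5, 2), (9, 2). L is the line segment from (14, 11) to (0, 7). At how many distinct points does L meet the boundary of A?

The segment meets the boundary at (3,7.857), (7,9).

2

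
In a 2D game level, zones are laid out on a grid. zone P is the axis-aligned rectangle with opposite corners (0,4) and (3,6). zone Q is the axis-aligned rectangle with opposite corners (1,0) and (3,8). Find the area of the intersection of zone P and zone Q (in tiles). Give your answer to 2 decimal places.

4.00

|zone P∩zone Q|: x∈[1,3], y∈[4,6] → 2·2 = 4.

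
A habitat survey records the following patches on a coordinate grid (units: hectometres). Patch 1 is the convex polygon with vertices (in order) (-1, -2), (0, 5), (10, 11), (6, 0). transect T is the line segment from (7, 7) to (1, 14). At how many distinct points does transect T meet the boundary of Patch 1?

The segment meets the boundary at (5.755,8.453).

1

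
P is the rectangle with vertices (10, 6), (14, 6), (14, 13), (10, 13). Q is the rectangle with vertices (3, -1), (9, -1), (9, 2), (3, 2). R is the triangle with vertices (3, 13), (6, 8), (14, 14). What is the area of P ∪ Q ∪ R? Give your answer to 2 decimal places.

By inclusion–exclusion:
Individual areas: |P| = 28, |Q| = 18, |R| = 29.
|P∩Q| = 0 (no overlap).
|P∩R| = 2.6667.
|Q∩R| = 0.
|P∩Q∩R| = 0.
|P ∪ Q ∪ R| = 75 − 2.6667 + 0 = 72.33.

72.33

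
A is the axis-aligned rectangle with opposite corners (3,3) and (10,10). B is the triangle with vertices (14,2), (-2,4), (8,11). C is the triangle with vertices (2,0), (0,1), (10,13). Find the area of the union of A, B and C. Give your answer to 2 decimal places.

By inclusion–exclusion:
Individual areas: |A| = 49, |B| = 66, |C| = 17.
|A∩B| = 42.6399.
|A∩C| = 8.85.
|B∩C| = 9.4741.
|A∩B∩C| = 8.5567.
|A ∪ B ∪ C| = 132 − 60.964 + 8.5567 = 79.59.

79.59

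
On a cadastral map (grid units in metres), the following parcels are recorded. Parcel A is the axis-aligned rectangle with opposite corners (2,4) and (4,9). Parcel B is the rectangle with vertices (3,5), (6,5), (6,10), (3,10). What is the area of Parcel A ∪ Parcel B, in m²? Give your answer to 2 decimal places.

By inclusion–exclusion:
Individual areas: |Parcel A| = 10, |Parcel B| = 15.
|Parcel A∩Parcel B|: x∈[3,4], y∈[5,9] → 1·4 = 4.
|Parcel A ∪ Parcel B| = 25 − 4 = 21.00.

21.00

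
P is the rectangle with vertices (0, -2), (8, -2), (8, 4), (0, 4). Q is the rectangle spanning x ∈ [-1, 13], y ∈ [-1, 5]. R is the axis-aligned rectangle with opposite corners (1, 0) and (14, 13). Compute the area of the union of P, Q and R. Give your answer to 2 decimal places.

201.00

By inclusion–exclusion:
Individual areas: |P| = 48, |Q| = 84, |R| = 169.
|P∩Q|: x∈[0,8], y∈[-1,4] → 8·5 = 40.
|P∩R|: x∈[1,8], y∈[0,4] → 7·4 = 28.
|Q∩R|: x∈[1,13], y∈[0,5] → 12·5 = 60.
|P∩Q∩R| = 28.
|P ∪ Q ∪ R| = 301 − 128 + 28 = 201.00.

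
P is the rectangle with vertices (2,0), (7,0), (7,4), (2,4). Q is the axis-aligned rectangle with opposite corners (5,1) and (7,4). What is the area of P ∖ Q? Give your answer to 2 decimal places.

14.00

|P∩Q|: x∈[5,7], y∈[1,4] → 2·3 = 6.
|P| = 20.
|P ∖ Q| = |P| − |P∩Q| = 20 − 6 = 14.00.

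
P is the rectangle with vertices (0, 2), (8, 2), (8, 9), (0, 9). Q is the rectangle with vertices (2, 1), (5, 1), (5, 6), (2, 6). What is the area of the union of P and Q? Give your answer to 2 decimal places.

By inclusion–exclusion:
Individual areas: |P| = 56, |Q| = 15.
|P∩Q|: x∈[2,5], y∈[2,6] → 3·4 = 12.
|P ∪ Q| = 71 − 12 = 59.00.

59.00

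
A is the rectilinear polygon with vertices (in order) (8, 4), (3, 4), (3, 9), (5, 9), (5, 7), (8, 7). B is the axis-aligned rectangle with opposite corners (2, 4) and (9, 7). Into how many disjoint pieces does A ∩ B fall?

1

A ∩ B is a single connected region.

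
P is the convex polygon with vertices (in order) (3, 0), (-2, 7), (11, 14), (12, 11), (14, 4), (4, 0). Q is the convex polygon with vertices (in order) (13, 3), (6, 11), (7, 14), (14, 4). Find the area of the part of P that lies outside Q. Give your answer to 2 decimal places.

|P| = 126.5, |P∩Q| = 20.4618.
|P ∖ Q| = |P| − |P∩Q| = 126.5 − 20.4618 = 106.04.

106.04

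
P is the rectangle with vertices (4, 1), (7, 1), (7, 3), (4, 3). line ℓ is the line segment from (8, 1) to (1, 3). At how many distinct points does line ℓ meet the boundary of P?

The segment meets the boundary at (4,2.143), (7,1.286).

2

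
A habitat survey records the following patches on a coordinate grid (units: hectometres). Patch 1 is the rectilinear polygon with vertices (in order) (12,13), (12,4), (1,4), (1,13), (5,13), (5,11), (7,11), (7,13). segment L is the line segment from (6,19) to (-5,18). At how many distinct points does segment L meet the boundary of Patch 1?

The segment lies entirely outside Patch 1 and never meets its boundary.

0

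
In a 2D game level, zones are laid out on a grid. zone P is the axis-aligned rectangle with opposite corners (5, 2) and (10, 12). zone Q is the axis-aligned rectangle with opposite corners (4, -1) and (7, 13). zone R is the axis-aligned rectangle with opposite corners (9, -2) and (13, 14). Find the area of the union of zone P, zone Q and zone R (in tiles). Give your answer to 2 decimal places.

By inclusion–exclusion:
Individual areas: |zone P| = 50, |zone Q| = 42, |zone R| = 64.
|zone P∩zone Q|: x∈[5,7], y∈[2,12] → 2·10 = 20.
|zone P∩zone R|: x∈[9,10], y∈[2,12] → 1·10 = 10.
|zone Q∩zone R| = 0 (no overlap).
|zone P∩zone Q∩zone R| = 0.
|zone P ∪ zone Q ∪ zone R| = 156 − 30 + 0 = 126.00.

126.00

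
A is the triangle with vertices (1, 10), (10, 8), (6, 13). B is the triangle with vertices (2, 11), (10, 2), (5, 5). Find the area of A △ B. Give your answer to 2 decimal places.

28.22

|A| = 18.5, |B| = 10.5, |A∩B| = 0.3916.
|A △ B| = |A| + |B| − 2·|A∩B| = 18.5 + 10.5 − 0.7832 = 28.22.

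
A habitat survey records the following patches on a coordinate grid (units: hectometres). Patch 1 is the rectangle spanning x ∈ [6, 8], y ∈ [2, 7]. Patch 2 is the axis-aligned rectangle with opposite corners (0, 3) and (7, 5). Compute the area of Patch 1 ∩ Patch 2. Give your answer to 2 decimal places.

2.00

|Patch 1∩Patch 2|: x∈[6,7], y∈[3,5] → 1·2 = 2.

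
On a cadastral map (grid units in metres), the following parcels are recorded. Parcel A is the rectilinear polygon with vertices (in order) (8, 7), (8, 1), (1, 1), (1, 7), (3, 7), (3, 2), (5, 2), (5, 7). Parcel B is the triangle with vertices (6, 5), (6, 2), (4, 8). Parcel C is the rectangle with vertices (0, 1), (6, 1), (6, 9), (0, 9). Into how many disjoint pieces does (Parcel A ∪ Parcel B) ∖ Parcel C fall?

(Parcel A ∪ Parcel B) ∖ Parcel C is a single connected region.

1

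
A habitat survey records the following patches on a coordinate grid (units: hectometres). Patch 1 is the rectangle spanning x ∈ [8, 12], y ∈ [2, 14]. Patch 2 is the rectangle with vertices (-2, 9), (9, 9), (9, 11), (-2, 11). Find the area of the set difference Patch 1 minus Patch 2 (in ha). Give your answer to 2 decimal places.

|Patch 1∩Patch 2|: x∈[8,9], y∈[9,11] → 1·2 = 2.
|Patch 1| = 48.
|Patch 1 ∖ Patch 2| = |Patch 1| − |Patch 1∩Patch 2| = 48 − 2 = 46.00.

46.00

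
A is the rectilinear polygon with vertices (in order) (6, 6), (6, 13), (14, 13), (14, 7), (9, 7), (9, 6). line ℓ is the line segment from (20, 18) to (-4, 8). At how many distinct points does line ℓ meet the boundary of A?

The segment meets the boundary at (6,12.167), (8,13).

2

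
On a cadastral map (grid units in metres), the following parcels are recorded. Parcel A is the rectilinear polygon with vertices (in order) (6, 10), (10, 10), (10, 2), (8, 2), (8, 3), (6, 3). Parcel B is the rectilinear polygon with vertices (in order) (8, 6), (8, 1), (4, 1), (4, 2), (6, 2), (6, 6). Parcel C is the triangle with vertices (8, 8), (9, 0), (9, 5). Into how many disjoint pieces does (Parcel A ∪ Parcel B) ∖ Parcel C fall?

(Parcel A ∪ Parcel B) ∖ Parcel C is a single connected region.

1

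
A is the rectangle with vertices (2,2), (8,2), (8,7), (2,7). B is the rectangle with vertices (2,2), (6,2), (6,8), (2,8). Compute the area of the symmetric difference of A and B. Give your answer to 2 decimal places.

|A∩B|: x∈[2,6], y∈[2,7] → 4·5 = 20.
|A △ B| = |A| + |B| − 2·|A∩B| = 30 + 24 − 40 = 14.00.

14.00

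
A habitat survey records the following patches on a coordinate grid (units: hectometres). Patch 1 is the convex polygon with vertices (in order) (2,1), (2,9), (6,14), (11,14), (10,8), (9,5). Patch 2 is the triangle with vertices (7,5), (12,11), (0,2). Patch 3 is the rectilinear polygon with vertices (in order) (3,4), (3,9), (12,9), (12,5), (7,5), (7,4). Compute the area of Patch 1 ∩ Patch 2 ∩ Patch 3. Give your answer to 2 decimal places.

10.44

The intersection is the polygon with vertices (9.333,9), (10.167,9), (10.125,8.75), (7,5), (4.667,4), (3,4), (3,4.25).
By the shoelace formula its area is 10.44.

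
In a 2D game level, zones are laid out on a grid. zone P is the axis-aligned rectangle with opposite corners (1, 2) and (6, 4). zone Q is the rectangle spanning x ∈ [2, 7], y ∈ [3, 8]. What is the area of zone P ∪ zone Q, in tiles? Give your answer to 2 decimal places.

By inclusion–exclusion:
Individual areas: |zone P| = 10, |zone Q| = 25.
|zone P∩zone Q|: x∈[2,6], y∈[3,4] → 4·1 = 4.
|zone P ∪ zone Q| = 35 − 4 = 31.00.

31.00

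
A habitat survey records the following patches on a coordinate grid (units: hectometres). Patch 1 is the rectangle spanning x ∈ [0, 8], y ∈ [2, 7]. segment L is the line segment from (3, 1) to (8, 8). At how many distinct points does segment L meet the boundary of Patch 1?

The segment meets the boundary at (7.286,7), (3.714,2).

2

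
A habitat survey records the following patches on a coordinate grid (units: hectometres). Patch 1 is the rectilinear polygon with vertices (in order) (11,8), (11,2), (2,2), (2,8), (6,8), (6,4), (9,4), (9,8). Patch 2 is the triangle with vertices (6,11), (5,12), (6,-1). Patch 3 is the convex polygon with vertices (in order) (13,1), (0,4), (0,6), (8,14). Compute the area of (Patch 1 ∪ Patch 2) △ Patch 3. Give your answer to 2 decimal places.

52.39

|Patch 1 ∪ Patch 2| = 45.2308.
|(Patch 1 ∪ Patch 2) ∩ Patch 3| = 38.919.
|(Patch 1 ∪ Patch 2) △ Patch 3| = 45.2308 + 85 − 77.8381 = 52.39.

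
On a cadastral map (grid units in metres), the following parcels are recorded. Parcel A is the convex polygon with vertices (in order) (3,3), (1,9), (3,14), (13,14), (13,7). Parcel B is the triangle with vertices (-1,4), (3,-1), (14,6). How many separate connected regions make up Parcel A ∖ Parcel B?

Parcel A ∖ Parcel B is a single connected region.

1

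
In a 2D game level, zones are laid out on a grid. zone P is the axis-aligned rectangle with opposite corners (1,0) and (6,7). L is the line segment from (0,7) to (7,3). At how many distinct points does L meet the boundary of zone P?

2

The segment meets the boundary at (6,3.571), (1,6.429).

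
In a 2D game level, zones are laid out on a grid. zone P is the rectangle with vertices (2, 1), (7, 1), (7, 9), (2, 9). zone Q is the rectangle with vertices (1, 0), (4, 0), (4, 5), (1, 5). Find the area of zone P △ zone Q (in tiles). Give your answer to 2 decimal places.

39.00

|zone P∩zone Q|: x∈[2,4], y∈[1,5] → 2·4 = 8.
|zone P △ zone Q| = |zone P| + |zone Q| − 2·|zone P∩zone Q| = 40 + 15 − 16 = 39.00.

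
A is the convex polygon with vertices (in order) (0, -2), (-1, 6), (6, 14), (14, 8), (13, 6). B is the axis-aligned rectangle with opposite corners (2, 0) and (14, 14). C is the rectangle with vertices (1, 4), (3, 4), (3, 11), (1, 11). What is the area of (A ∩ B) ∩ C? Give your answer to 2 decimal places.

6.00

The region (A ∩ B) ∩ C is the polygon with vertices (2,9.429), (3,10.571), (3,4), (2,4).
By the shoelace formula its area is 6.00.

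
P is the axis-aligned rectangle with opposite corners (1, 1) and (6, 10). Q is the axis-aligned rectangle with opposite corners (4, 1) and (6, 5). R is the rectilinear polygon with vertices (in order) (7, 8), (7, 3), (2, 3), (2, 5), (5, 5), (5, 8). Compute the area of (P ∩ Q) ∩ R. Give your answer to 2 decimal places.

4.00

The region (P ∩ Q) ∩ R is the polygon with vertices (4,5), (5,5), (6,5), (6,3), (4,3).
By the shoelace formula its area is 4.00.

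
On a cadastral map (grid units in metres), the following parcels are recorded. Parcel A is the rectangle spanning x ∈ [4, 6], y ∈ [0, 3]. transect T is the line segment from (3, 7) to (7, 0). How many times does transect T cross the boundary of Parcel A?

2

The segment meets the boundary at (6,1.75), (5.286,3).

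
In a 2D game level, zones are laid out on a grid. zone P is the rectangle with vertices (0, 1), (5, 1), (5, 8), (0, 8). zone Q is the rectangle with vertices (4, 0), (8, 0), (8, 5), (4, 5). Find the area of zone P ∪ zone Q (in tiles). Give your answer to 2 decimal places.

51.00

By inclusion–exclusion:
Individual areas: |zone P| = 35, |zone Q| = 20.
|zone P∩zone Q|: x∈[4,5], y∈[1,5] → 1·4 = 4.
|zone P ∪ zone Q| = 55 − 4 = 51.00.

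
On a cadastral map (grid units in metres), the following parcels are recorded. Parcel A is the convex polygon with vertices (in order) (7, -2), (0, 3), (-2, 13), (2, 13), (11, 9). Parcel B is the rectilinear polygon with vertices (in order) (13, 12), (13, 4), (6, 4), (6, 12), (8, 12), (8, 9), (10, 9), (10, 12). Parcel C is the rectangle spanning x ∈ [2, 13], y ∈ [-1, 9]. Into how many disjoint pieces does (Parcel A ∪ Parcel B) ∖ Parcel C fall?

(Parcel A ∪ Parcel B) ∖ Parcel C splits into 2 disjoint pieces (area 60.6508, area 0.8818).

2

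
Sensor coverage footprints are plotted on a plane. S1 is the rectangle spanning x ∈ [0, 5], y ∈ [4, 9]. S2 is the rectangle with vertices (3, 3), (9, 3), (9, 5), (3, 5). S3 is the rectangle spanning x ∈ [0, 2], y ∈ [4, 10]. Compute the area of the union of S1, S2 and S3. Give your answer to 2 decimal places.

37.00

By inclusion–exclusion:
Individual areas: |S1| = 25, |S2| = 12, |S3| = 12.
|S1∩S2|: x∈[3,5], y∈[4,5] → 2·1 = 2.
|S1∩S3|: x∈[0,2], y∈[4,9] → 2·5 = 10.
|S2∩S3| = 0 (no overlap).
|S1∩S2∩S3| = 0.
|S1 ∪ S2 ∪ S3| = 49 − 12 + 0 = 37.00.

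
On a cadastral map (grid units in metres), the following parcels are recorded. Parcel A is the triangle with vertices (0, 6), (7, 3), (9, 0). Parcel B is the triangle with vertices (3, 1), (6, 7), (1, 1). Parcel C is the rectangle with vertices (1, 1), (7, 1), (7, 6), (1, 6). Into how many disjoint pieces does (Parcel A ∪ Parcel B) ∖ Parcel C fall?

3

(Parcel A ∪ Parcel B) ∖ Parcel C splits into 3 disjoint pieces (area 0.1667, area 1.6667, area 0.119).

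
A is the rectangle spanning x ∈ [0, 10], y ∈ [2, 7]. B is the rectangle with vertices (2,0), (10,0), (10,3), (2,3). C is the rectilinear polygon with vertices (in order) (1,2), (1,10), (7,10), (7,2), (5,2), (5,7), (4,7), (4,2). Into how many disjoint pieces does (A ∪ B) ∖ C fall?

(A ∪ B) ∖ C splits into 2 disjoint pieces (area 36, area 5).

2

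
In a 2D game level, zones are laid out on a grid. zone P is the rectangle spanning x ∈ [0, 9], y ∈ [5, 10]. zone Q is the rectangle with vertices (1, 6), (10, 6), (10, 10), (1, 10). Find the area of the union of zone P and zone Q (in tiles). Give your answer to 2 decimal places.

By inclusion–exclusion:
Individual areas: |zone P| = 45, |zone Q| = 36.
|zone P∩zone Q|: x∈[1,9], y∈[6,10] → 8·4 = 32.
|zone P ∪ zone Q| = 81 − 32 = 49.00.

49.00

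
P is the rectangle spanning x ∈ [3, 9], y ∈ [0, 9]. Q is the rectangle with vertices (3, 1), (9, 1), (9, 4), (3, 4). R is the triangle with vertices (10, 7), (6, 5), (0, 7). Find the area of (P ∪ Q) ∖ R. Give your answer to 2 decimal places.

|P ∪ Q| = 54.
|(P ∪ Q) ∩ R| = 8.25.
|(P ∪ Q) ∖ R| = 54 − 8.25 = 45.75.

45.75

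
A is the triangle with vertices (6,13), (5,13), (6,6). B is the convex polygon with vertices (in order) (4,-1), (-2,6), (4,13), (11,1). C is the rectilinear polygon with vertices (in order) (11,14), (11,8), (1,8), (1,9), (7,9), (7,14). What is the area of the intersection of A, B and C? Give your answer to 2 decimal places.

0.36

The intersection is the polygon with vertices (5.571,9), (6,9), (6,8), (5.714,8).
By the shoelace formula its area is 0.36.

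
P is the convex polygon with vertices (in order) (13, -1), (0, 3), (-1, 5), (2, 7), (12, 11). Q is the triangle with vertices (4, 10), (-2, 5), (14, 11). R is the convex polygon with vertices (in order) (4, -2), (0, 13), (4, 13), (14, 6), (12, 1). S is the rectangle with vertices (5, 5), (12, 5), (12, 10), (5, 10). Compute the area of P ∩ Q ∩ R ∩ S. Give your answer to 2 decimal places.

2.52

The intersection is the polygon with vertices (9.349,9.256), (5,7.625), (5,8.2), (8.727,9.691).
By the shoelace formula its area is 2.52.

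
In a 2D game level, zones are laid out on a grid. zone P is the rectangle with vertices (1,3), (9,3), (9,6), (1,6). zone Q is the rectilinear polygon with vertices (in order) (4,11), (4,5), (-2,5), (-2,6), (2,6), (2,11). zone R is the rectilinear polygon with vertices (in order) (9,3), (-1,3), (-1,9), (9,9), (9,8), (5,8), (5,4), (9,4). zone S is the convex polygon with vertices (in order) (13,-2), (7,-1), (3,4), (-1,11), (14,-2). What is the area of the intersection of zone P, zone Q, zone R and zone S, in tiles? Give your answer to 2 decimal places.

1.86

The intersection is the polygon with vertices (2.429,5), (1.857,6), (2,6), (4,6), (4,5).
By the shoelace formula its area is 1.86.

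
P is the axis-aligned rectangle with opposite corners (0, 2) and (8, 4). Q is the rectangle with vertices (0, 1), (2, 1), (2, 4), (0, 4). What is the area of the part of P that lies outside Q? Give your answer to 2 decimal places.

12.00

|P∩Q|: x∈[0,2], y∈[2,4] → 2·2 = 4.
|P| = 16.
|P ∖ Q| = |P| − |P∩Q| = 16 − 4 = 12.00.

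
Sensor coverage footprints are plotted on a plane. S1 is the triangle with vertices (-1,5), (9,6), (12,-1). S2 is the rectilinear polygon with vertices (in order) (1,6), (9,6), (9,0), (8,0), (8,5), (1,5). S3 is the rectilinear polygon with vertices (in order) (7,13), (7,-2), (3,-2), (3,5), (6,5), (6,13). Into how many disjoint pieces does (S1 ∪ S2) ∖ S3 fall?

2

(S1 ∪ S2) ∖ S3 splits into 2 disjoint pieces (area 8.8923, area 19.3462).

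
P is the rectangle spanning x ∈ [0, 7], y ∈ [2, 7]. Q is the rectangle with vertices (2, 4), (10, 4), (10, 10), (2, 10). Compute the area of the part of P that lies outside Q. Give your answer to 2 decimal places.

|P∩Q|: x∈[2,7], y∈[4,7] → 5·3 = 15.
|P| = 35.
|P ∖ Q| = |P| − |P∩Q| = 35 − 15 = 20.00.

20.00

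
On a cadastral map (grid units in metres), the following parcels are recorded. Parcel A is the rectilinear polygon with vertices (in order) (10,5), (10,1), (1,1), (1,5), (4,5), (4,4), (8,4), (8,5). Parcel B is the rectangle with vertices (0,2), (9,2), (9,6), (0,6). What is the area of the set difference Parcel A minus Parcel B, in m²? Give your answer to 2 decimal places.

|Parcel A| = 32, |Parcel A∩Parcel B| = 20.
|Parcel A ∖ Parcel B| = |Parcel A| − |Parcel A∩Parcel B| = 32 − 20 = 12.00.

12.00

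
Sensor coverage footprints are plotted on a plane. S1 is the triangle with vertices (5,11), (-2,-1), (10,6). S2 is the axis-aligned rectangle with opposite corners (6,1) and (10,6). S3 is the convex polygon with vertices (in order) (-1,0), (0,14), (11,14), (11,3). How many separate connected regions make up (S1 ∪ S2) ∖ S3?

2

(S1 ∪ S2) ∖ S3 splits into 2 disjoint pieces (area 0.8467, area 5).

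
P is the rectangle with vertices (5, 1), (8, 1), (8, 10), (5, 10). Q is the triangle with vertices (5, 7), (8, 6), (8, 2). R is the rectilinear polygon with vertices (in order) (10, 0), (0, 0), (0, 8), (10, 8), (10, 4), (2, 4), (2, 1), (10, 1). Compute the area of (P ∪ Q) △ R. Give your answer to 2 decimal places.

59.00

|P ∪ Q| = 27.
|(P ∪ Q) ∩ R| = 12.
|(P ∪ Q) △ R| = 27 + 56 − 24 = 59.00.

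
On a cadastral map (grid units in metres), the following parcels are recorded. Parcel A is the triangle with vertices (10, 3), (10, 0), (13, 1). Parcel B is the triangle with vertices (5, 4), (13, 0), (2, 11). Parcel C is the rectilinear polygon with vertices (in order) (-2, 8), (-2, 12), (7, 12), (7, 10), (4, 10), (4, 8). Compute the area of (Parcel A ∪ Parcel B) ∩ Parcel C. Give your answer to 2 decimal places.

2.07

The region (Parcel A ∪ Parcel B) ∩ Parcel C is the polygon with vertices (2,11), (4,9), (4,8), (3.286,8).
By the shoelace formula its area is 2.07.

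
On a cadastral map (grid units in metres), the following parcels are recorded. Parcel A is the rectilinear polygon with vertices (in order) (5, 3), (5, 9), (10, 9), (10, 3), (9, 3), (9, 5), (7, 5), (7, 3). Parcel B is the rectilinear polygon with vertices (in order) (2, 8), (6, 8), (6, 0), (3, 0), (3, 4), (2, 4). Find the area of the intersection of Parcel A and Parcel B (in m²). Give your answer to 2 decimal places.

The intersection is the polygon with vertices (5,8), (6,8), (6,3), (5,3).
By the shoelace formula its area is 5.00.

5.00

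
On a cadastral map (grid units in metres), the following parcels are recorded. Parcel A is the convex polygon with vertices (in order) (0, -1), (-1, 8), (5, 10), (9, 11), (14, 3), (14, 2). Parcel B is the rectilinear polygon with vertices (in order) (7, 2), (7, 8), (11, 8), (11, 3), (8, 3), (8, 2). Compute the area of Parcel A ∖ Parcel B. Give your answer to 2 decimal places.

|Parcel A| = 120.5, |Parcel A∩Parcel B| = 20.9875.
|Parcel A ∖ Parcel B| = |Parcel A| − |Parcel A∩Parcel B| = 120.5 − 20.9875 = 99.51.

99.51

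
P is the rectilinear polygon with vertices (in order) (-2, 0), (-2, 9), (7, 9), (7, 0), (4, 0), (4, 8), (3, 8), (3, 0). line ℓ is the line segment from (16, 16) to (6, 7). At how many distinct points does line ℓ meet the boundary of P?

1

The segment meets the boundary at (7,7.9).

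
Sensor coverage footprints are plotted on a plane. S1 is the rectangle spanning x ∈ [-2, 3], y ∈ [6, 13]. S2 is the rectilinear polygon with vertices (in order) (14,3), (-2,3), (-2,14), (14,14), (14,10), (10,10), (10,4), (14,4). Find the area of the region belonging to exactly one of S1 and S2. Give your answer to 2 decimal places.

117.00

|S1| = 35, |S2| = 152, |S1∩S2| = 35.
|S1 △ S2| = |S1| + |S2| − 2·|S1∩S2| = 35 + 152 − 70 = 117.00.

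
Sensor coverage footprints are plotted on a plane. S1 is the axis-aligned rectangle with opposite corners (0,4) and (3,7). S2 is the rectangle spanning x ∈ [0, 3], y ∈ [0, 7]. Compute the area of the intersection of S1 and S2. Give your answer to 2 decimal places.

|S1∩S2|: x∈[0,3], y∈[4,7] → 3·3 = 9.

9.00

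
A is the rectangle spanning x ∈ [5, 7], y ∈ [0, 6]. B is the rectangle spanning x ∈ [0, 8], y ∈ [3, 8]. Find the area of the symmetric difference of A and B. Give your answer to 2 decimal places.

|A∩B|: x∈[5,7], y∈[3,6] → 2·3 = 6.
|A △ B| = |A| + |B| − 2·|A∩B| = 12 + 40 − 12 = 40.00.

40.00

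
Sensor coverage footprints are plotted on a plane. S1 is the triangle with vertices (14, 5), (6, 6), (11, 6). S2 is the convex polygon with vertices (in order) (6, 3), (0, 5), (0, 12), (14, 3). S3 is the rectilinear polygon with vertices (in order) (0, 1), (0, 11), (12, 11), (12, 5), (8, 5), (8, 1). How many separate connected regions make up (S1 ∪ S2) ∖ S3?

(S1 ∪ S2) ∖ S3 splits into 3 disjoint pieces (area 8.8889, area 0.7778, area 0.4167).

3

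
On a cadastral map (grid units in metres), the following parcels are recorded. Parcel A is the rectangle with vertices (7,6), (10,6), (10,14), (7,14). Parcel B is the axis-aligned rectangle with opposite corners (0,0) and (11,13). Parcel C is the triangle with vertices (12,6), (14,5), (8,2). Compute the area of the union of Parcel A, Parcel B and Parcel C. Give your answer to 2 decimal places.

By inclusion–exclusion:
Individual areas: |Parcel A| = 24, |Parcel B| = 143, |Parcel C| = 6.
|Parcel A∩Parcel B|: x∈[7,10], y∈[6,13] → 3·7 = 21.
|Parcel A∩Parcel C| = 0.
|Parcel B∩Parcel C| = 2.25.
|Parcel A∩Parcel B∩Parcel C| = 0.
|Parcel A ∪ Parcel B ∪ Parcel C| = 173 − 23.25 + 0 = 149.75.

149.75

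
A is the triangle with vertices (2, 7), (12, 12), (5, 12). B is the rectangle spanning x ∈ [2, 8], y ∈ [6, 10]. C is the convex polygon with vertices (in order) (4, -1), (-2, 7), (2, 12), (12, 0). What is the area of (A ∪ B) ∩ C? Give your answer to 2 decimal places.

13.33

The region (A ∪ B) ∩ C is the polygon with vertices (2,6), (2,7), (2,10), (3.667,10), (7,6).
By the shoelace formula its area is 13.33.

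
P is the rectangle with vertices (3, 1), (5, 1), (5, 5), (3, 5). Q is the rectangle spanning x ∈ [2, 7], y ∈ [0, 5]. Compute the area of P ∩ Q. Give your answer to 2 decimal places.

|P∩Q|: x∈[3,5], y∈[1,5] → 2·4 = 8.

8.00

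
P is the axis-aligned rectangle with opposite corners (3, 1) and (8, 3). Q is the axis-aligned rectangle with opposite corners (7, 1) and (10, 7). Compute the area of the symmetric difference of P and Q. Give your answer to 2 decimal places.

24.00

|P∩Q|: x∈[7,8], y∈[1,3] → 1·2 = 2.
|P △ Q| = |P| + |Q| − 2·|P∩Q| = 10 + 18 − 4 = 24.00.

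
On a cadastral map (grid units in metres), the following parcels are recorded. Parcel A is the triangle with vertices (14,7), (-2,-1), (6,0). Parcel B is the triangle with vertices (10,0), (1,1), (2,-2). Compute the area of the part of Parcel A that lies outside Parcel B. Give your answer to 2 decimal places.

|Parcel A| = 24, |Parcel A∩Parcel B| = 4.6824.
|Parcel A ∖ Parcel B| = |Parcel A| − |Parcel A∩Parcel B| = 24 − 4.6824 = 19.32.

19.32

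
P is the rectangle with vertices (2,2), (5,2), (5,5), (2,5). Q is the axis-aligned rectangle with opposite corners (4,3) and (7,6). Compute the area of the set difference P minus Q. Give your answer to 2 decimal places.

7.00

|P∩Q|: x∈[4,5], y∈[3,5] → 1·2 = 2.
|P| = 9.
|P ∖ Q| = |P| − |P∩Q| = 9 − 2 = 7.00.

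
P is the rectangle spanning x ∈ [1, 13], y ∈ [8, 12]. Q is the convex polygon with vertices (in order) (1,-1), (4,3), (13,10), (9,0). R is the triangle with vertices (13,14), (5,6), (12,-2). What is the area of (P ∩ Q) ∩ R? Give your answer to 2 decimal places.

1.70

The region (P ∩ Q) ∩ R is the polygon with vertices (12.737,9.796), (12.704,9.259), (12.2,8), (10.429,8).
By the shoelace formula its area is 1.70.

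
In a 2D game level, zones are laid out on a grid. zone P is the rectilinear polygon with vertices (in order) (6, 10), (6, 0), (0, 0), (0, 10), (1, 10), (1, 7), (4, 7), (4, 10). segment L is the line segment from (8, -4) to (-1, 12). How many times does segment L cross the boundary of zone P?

The segment meets the boundary at (0.125,10), (1.812,7), (1,8.444), (5.75,0).

4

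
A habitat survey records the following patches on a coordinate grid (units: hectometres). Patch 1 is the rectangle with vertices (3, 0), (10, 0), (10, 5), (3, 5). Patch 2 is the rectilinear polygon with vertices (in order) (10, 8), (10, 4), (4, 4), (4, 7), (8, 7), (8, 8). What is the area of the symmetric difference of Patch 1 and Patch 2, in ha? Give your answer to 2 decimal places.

43.00

|Patch 1| = 35, |Patch 2| = 20, |Patch 1∩Patch 2| = 6.
|Patch 1 △ Patch 2| = |Patch 1| + |Patch 2| − 2·|Patch 1∩Patch 2| = 35 + 20 − 12 = 43.00.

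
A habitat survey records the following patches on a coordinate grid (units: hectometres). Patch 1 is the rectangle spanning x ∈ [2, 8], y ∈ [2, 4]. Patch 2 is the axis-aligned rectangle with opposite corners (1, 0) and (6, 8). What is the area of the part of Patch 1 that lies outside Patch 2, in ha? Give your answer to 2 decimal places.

4.00

|Patch 1∩Patch 2|: x∈[2,6], y∈[2,4] → 4·2 = 8.
|Patch 1| = 12.
|Patch 1 ∖ Patch 2| = |Patch 1| − |Patch 1∩Patch 2| = 12 − 8 = 4.00.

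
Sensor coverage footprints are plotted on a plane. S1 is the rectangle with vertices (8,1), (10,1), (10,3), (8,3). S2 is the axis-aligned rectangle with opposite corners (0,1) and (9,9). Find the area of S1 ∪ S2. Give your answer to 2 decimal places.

74.00

By inclusion–exclusion:
Individual areas: |S1| = 4, |S2| = 72.
|S1∩S2|: x∈[8,9], y∈[1,3] → 1·2 = 2.
|S1 ∪ S2| = 76 − 2 = 74.00.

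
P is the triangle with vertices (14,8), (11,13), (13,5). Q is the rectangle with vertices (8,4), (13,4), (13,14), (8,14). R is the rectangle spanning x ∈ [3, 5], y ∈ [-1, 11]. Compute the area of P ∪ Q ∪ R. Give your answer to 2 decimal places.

76.33

By inclusion–exclusion:
Individual areas: |P| = 7, |Q| = 50, |R| = 24.
|P∩Q| = 4.6667.
|P∩R| = 0.
|Q∩R| = 0 (no overlap).
|P∩Q∩R| = 0.
|P ∪ Q ∪ R| = 81 − 4.6667 + 0 = 76.33.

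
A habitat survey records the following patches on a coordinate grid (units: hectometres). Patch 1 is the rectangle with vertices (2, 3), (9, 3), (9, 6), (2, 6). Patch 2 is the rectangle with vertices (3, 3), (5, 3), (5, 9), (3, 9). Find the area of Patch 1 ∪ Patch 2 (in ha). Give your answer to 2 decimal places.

By inclusion–exclusion:
Individual areas: |Patch 1| = 21, |Patch 2| = 12.
|Patch 1∩Patch 2|: x∈[3,5], y∈[3,6] → 2·3 = 6.
|Patch 1 ∪ Patch 2| = 33 − 6 = 27.00.

27.00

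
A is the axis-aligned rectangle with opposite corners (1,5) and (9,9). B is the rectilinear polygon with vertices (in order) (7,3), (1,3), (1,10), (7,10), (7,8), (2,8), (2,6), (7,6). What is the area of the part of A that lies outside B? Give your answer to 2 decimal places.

|A| = 32, |A∩B| = 14.
|A ∖ B| = |A| − |A∩B| = 32 − 14 = 18.00.

18.00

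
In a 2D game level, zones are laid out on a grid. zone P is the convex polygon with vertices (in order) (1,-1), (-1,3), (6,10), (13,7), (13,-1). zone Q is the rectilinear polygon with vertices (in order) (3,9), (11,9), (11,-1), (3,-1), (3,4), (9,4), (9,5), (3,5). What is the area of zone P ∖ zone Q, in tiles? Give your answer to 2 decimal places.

|zone P| = 115, |zone P∩zone Q| = 70.4762.
|zone P ∖ zone Q| = |zone P| − |zone P∩zone Q| = 115 − 70.4762 = 44.52.

44.52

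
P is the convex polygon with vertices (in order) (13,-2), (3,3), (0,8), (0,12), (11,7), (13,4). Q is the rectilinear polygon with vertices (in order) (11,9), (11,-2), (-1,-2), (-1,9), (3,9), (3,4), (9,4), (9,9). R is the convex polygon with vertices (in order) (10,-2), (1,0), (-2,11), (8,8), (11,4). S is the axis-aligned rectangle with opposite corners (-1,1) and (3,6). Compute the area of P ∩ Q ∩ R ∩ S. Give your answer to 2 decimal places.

The intersection is the polygon with vertices (3,4), (3,3), (1.2,6), (3,6).
By the shoelace formula its area is 2.70.

2.70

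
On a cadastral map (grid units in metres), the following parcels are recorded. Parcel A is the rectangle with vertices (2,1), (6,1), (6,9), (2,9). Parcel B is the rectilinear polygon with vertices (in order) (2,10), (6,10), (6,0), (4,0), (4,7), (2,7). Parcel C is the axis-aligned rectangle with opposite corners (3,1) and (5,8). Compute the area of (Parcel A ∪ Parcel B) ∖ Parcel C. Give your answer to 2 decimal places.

|Parcel A ∪ Parcel B| = 38.
|(Parcel A ∪ Parcel B) ∩ Parcel C| = 14.
|(Parcel A ∪ Parcel B) ∖ Parcel C| = 38 − 14 = 24.00.

24.00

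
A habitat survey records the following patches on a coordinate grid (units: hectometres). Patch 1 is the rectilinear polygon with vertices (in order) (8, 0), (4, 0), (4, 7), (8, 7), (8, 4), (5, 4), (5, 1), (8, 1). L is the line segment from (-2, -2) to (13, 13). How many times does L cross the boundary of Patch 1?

The segment meets the boundary at (7,7), (4,4).

2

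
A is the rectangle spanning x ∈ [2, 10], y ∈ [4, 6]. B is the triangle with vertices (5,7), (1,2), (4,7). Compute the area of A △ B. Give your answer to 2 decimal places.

|A| = 16, |B| = 2.5, |A∩B| = 1.2.
|A △ B| = |A| + |B| − 2·|A∩B| = 16 + 2.5 − 2.4 = 16.10.

16.10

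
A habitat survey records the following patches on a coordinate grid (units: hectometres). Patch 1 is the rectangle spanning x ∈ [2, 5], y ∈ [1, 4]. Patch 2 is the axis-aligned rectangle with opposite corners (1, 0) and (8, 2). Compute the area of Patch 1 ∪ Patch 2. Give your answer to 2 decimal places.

20.00

By inclusion–exclusion:
Individual areas: |Patch 1| = 9, |Patch 2| = 14.
|Patch 1∩Patch 2|: x∈[2,5], y∈[1,2] → 3·1 = 3.
|Patch 1 ∪ Patch 2| = 23 − 3 = 20.00.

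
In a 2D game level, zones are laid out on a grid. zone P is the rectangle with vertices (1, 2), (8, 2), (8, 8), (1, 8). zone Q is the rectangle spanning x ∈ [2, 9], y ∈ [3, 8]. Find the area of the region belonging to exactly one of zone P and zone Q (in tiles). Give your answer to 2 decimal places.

17.00

|zone P∩zone Q|: x∈[2,8], y∈[3,8] → 6·5 = 30.
|zone P △ zone Q| = |zone P| + |zone Q| − 2·|zone P∩zone Q| = 42 + 35 − 60 = 17.00.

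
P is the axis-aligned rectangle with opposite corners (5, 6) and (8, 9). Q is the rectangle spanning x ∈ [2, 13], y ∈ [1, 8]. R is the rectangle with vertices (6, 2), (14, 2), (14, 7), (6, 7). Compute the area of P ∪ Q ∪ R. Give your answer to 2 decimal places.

By inclusion–exclusion:
Individual areas: |P| = 9, |Q| = 77, |R| = 40.
|P∩Q|: x∈[5,8], y∈[6,8] → 3·2 = 6.
|P∩R|: x∈[6,8], y∈[6,7] → 2·1 = 2.
|Q∩R|: x∈[6,13], y∈[2,7] → 7·5 = 35.
|P∩Q∩R| = 2.
|P ∪ Q ∪ R| = 126 − 43 + 2 = 85.00.

85.00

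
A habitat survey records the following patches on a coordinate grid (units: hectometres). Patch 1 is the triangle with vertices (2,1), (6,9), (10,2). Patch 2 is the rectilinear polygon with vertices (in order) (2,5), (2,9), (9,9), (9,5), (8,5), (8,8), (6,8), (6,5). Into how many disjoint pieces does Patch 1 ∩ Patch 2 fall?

Patch 1 ∩ Patch 2 splits into 2 disjoint pieces (area 4.2857, area 0.0714).

2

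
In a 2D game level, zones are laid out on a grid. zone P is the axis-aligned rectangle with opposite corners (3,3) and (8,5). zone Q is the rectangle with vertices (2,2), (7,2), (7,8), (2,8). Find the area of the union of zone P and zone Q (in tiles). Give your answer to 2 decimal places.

32.00

By inclusion–exclusion:
Individual areas: |zone P| = 10, |zone Q| = 30.
|zone P∩zone Q|: x∈[3,7], y∈[3,5] → 4·2 = 8.
|zone P ∪ zone Q| = 40 − 8 = 32.00.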